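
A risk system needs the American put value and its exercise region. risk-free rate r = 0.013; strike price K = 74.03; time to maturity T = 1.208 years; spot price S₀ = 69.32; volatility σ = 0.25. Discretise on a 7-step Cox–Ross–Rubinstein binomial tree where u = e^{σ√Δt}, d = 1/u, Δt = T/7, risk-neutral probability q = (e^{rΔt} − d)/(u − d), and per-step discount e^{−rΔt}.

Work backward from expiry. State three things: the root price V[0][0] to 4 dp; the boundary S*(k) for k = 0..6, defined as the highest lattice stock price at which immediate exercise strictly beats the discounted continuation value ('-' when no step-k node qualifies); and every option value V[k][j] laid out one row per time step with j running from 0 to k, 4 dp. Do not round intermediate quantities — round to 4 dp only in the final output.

Δt=0.17257  u=1.10944  d=0.90136  q=0.48485  discount=0.99776
step 7 (expiry): payoffs max(K−S,0) = 40.5230 32.7878 23.2669 11.5480 0.0000 0.0000 0.0000 0.0000
step 6: (k=6,j=0): S=37.1739, (K−S)⁺=36.8561, hold=36.6902 ⇒ V=36.8561 exercise | (k=6,j=1): S=45.7557, (K−S)⁺=28.2743, hold=28.1084 ⇒ V=28.2743 exercise | (k=6,j=2): S=56.3186, (K−S)⁺=17.7114, hold=17.5455 ⇒ V=17.7114 exercise | (k=6,j=3): S=69.3200, (K−S)⁺=4.7100, hold=5.9356 ⇒ V=5.9356 continue | (k=6,j=4): S=85.3228, (K−S)⁺=0.0000, hold=0.0000 ⇒ V=0.0000 continue | (k=6,j=5): S=105.0200, (K−S)⁺=0.0000, hold=0.0000 ⇒ V=0.0000 continue | (k=6,j=6): S=129.2643, (K−S)⁺=0.0000, hold=0.0000 ⇒ V=0.0000 continue  boundary S*=56.3186
step 5: (k=5,j=0): S=41.2422, (K−S)⁺=32.7878, hold=32.6219 ⇒ V=32.7878 exercise | (k=5,j=1): S=50.7631, (K−S)⁺=23.2669, hold=23.1010 ⇒ V=23.2669 exercise | (k=5,j=2): S=62.4820, (K−S)⁺=11.5480, hold=11.9750 ⇒ V=11.9750 continue | (k=5,j=3): S=76.9063, (K−S)⁺=0.0000, hold=3.0508 ⇒ V=3.0508 continue | (k=5,j=4): S=94.6605, (K−S)⁺=0.0000, hold=0.0000 ⇒ V=0.0000 continue | (k=5,j=5): S=116.5132, (K−S)⁺=0.0000, hold=0.0000 ⇒ V=0.0000 continue  boundary S*=50.7631
step 4: (k=4,j=0): S=45.7557, (K−S)⁺=28.2743, hold=28.1084 ⇒ V=28.2743 exercise | (k=4,j=1): S=56.3186, (K−S)⁺=17.7114, hold=17.7521 ⇒ V=17.7521 continue | (k=4,j=2): S=69.3200, (K−S)⁺=4.7100, hold=7.6309 ⇒ V=7.6309 continue | (k=4,j=3): S=85.3228, (K−S)⁺=0.0000, hold=1.5681 ⇒ V=1.5681 continue | (k=4,j=4): S=105.0200, (K−S)⁺=0.0000, hold=0.0000 ⇒ V=0.0000 continue  boundary S*=45.7557
step 3: (k=3,j=0): S=50.7631, (K−S)⁺=23.2669, hold=23.1206 ⇒ V=23.2669 exercise | (k=3,j=1): S=62.4820, (K−S)⁺=11.5480, hold=12.8160 ⇒ V=12.8160 continue | (k=3,j=2): S=76.9063, (K−S)⁺=0.0000, hold=4.6808 ⇒ V=4.6808 continue | (k=3,j=3): S=94.6605, (K−S)⁺=0.0000, hold=0.8060 ⇒ V=0.8060 continue  boundary S*=50.7631
step 2: (k=2,j=0): S=56.3186, (K−S)⁺=17.7114, hold=18.1589 ⇒ V=18.1589 continue | (k=2,j=1): S=69.3200, (K−S)⁺=4.7100, hold=8.8518 ⇒ V=8.8518 continue | (k=2,j=2): S=85.3228, (K−S)⁺=0.0000, hold=2.7958 ⇒ V=2.7958 continue  boundary S*=-
step 1: (k=1,j=0): S=62.4820, (K−S)⁺=11.5480, hold=13.6157 ⇒ V=13.6157 continue | (k=1,j=1): S=76.9063, (K−S)⁺=0.0000, hold=5.9023 ⇒ V=5.9023 continue  boundary S*=-
step 0: (k=0,j=0): S=69.3200, (K−S)⁺=4.7100, hold=9.8537 ⇒ V=9.8537 continue  boundary S*=-

price = 9.8537
boundary = - - - 50.7631 45.7557 50.7631 56.3186
tree:
9.8537
13.6157 5.9023
18.1589 8.8518 2.7958
23.2669 12.8160 4.6808 0.8060
28.2743 17.7521 7.6309 1.5681 0.0000
32.7878 23.2669 11.9750 3.0508 0.0000 0.0000
36.8561 28.2743 17.7114 5.9356 0.0000 0.0000 0.0000
40.5230 32.7878 23.2669 11.5480 0.0000 0.0000 0.0000 0.0000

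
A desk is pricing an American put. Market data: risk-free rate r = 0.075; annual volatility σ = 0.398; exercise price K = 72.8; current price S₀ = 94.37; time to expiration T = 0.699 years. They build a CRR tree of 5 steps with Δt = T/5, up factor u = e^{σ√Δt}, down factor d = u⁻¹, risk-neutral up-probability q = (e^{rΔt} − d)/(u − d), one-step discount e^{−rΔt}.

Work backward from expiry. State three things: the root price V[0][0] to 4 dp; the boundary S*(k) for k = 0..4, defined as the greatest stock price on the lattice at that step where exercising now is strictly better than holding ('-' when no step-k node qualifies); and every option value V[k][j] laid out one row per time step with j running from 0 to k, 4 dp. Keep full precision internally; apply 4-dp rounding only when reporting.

Δt=0.13980, u=1.16045, d=0.86173, q=0.49815, disc=e^(-rΔt)=0.98957
k=5 terminal: V=max(K-S,0) → 27.9571 12.4121 0.0000 0.0000 0.0000 0.0000
k=4: j=0 S=52.0381 intr=20.7619 cont=20.0025 V=20.7619[EX]; j=1 S=70.0774 intr=2.7226 cont=6.1641 V=6.1641[hold]; j=2 S=94.3700 intr=0.0000 cont=0.0000 V=0.0000[hold]; j=3 S=127.0838 intr=0.0000 cont=0.0000 V=0.0000[hold]; j=4 S=171.1379 intr=0.0000 cont=0.0000 V=0.0000[hold]  S*(4)=52.0381
k=3: j=0 S=60.3879 intr=12.4121 cont=13.3493 V=13.3493[hold]; j=1 S=81.3216 intr=0.0000 cont=3.0612 V=3.0612[hold]; j=2 S=109.5121 intr=0.0000 cont=0.0000 V=0.0000[hold]; j=3 S=147.4749 intr=0.0000 cont=0.0000 V=0.0000[hold]  S*(3)=-
k=2: j=0 S=70.0774 intr=2.7226 cont=8.1385 V=8.1385[hold]; j=1 S=94.3700 intr=0.0000 cont=1.5202 V=1.5202[hold]; j=2 S=127.0838 intr=0.0000 cont=0.0000 V=0.0000[hold]  S*(2)=-
k=1: j=0 S=81.3216 intr=0.0000 cont=4.7911 V=4.7911[hold]; j=1 S=109.5121 intr=0.0000 cont=0.7550 V=0.7550[hold]  S*(1)=-
k=0: j=0 S=94.3700 intr=0.0000 cont=2.7515 V=2.7515[hold]  S*(0)=-

price = 2.7515
boundary = - - - - 52.0381
tree:
2.7515
4.7911 0.7550
8.1385 1.5202 0.0000
13.3493 3.0612 0.0000 0.0000
20.7619 6.1641 0.0000 0.0000 0.0000
27.9571 12.4121 0.0000 0.0000 0.0000 0.0000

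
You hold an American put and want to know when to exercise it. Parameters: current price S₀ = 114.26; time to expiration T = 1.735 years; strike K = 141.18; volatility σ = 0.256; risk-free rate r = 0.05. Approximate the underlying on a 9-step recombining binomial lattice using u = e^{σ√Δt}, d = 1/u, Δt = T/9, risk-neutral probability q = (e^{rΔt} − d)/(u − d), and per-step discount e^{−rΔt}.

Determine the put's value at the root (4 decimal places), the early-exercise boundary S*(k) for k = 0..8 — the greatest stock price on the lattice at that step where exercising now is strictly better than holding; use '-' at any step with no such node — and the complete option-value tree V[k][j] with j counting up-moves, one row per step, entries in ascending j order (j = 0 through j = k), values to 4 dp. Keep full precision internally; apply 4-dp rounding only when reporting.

price = 29.0449
boundary = - 102.1126 91.2566 102.1126 91.2566 102.1126 91.2566 102.1126 114.2600
tree:
29.0449
39.0674 20.1496
49.9234 28.5001 12.6622
59.6252 39.0674 19.0814 6.8531
68.2956 49.9234 27.8234 11.2051 2.8824
76.0442 59.6252 39.0674 17.7545 5.2460 0.7100
82.9691 68.2956 49.9234 27.0298 9.3508 1.4778 0.0000
89.1577 76.0442 59.6252 39.0674 16.1983 3.0761 0.0000 0.0000
94.6884 82.9691 68.2956 49.9234 26.9200 6.4029 0.0000 0.0000 0.0000
99.6311 89.1577 76.0442 59.6252 39.0674 13.3275 0.0000 0.0000 0.0000 0.0000

Δt=0.19278, u=1.11896, d=0.89369, q=0.51492, disc=e^(-rΔt)=0.99041
k=9 terminal: V=max(K-S,0) → 99.6311 89.1577 76.0442 59.6252 39.0674 13.3275 0.0000 0.0000 0.0000 0.0000
k=8: j=0 S=46.4916 intr=94.6884 cont=93.3341 V=94.6884[EX]; j=1 S=58.2109 intr=82.9691 cont=81.6148 V=82.9691[EX]; j=2 S=72.8844 intr=68.2956 cont=66.9413 V=68.2956[EX]; j=3 S=91.2566 intr=49.9234 cont=48.5691 V=49.9234[EX]; j=4 S=114.2600 intr=26.9200 cont=25.5657 V=26.9200[EX]; j=5 S=143.0619 intr=0.0000 cont=6.4029 V=6.4029[hold]; j=6 S=179.1241 intr=0.0000 cont=0.0000 V=0.0000[hold]; j=7 S=224.2765 intr=0.0000 cont=0.0000 V=0.0000[hold]; j=8 S=280.8108 intr=0.0000 cont=0.0000 V=0.0000[hold]  S*(8)=114.2600
k=7: j=0 S=52.0223 intr=89.1577 cont=87.8034 V=89.1577[EX]; j=1 S=65.1358 intr=76.0442 cont=74.6900 V=76.0442[EX]; j=2 S=81.5548 intr=59.6252 cont=58.2709 V=59.6252[EX]; j=3 S=102.1126 intr=39.0674 cont=37.7131 V=39.0674[EX]; j=4 S=127.8525 intr=13.3275 cont=16.1983 V=16.1983[hold]; j=5 S=160.0807 intr=0.0000 cont=3.0761 V=3.0761[hold]; j=6 S=200.4329 intr=0.0000 cont=0.0000 V=0.0000[hold]; j=7 S=250.9567 intr=0.0000 cont=0.0000 V=0.0000[hold]  S*(7)=102.1126
k=6: j=0 S=58.2109 intr=82.9691 cont=81.6148 V=82.9691[EX]; j=1 S=72.8844 intr=68.2956 cont=66.9413 V=68.2956[EX]; j=2 S=91.2566 intr=49.9234 cont=48.5691 V=49.9234[EX]; j=3 S=114.2600 intr=26.9200 cont=27.0298 V=27.0298[hold]; j=4 S=143.0619 intr=0.0000 cont=9.3508 V=9.3508[hold]; j=5 S=179.1241 intr=0.0000 cont=1.4778 V=1.4778[hold]; j=6 S=224.2765 intr=0.0000 cont=0.0000 V=0.0000[hold]  S*(6)=91.2566
k=5: j=0 S=65.1358 intr=76.0442 cont=74.6900 V=76.0442[EX]; j=1 S=81.5548 intr=59.6252 cont=58.2709 V=59.6252[EX]; j=2 S=102.1126 intr=39.0674 cont=37.7691 V=39.0674[EX]; j=3 S=127.8525 intr=13.3275 cont=17.7545 V=17.7545[hold]; j=4 S=160.0807 intr=0.0000 cont=5.2460 V=5.2460[hold]; j=5 S=200.4329 intr=0.0000 cont=0.7100 V=0.7100[hold]  S*(5)=102.1126
k=4: j=0 S=72.8844 intr=68.2956 cont=66.9413 V=68.2956[EX]; j=1 S=91.2566 intr=49.9234 cont=48.5691 V=49.9234[EX]; j=2 S=114.2600 intr=26.9200 cont=27.8234 V=27.8234[hold]; j=3 S=143.0619 intr=0.0000 cont=11.2051 V=11.2051[hold]; j=4 S=179.1241 intr=0.0000 cont=2.8824 V=2.8824[hold]  S*(4)=91.2566
k=3: j=0 S=81.5548 intr=59.6252 cont=58.2709 V=59.6252[EX]; j=1 S=102.1126 intr=39.0674 cont=38.1739 V=39.0674[EX]; j=2 S=127.8525 intr=13.3275 cont=19.0814 V=19.0814[hold]; j=3 S=160.0807 intr=0.0000 cont=6.8531 V=6.8531[hold]  S*(3)=102.1126
k=2: j=0 S=91.2566 intr=49.9234 cont=48.5691 V=49.9234[EX]; j=1 S=114.2600 intr=26.9200 cont=28.5001 V=28.5001[hold]; j=2 S=143.0619 intr=0.0000 cont=12.6622 V=12.6622[hold]  S*(2)=91.2566
k=1: j=0 S=102.1126 intr=39.0674 cont=38.5190 V=39.0674[EX]; j=1 S=127.8525 intr=13.3275 cont=20.1496 V=20.1496[hold]  S*(1)=102.1126
k=0: j=0 S=114.2600 intr=26.9200 cont=29.0449 V=29.0449[hold]  S*(0)=-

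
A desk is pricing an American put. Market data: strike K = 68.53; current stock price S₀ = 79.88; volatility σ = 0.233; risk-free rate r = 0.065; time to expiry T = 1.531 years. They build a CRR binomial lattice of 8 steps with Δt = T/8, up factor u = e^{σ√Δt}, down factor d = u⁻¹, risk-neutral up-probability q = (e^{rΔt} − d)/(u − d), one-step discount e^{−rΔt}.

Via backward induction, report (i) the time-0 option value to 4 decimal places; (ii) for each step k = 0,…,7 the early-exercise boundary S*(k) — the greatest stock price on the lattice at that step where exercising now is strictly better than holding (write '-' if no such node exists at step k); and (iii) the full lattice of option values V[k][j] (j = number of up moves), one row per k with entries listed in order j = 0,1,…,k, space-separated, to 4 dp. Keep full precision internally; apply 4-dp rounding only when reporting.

Δt=0.19137  u=1.10731  d=0.90309  q=0.53583  discount=0.98764
step 8 (expiry): payoffs max(K−S,0) = 33.1873 25.1954 15.3964 3.3816 0.0000 0.0000 0.0000 0.0000 0.0000
step 7: (k=7,j=0): S=39.1352, (K−S)⁺=29.3948, hold=28.5477 ⇒ V=29.3948 exercise | (k=7,j=1): S=47.9846, (K−S)⁺=20.5454, hold=19.6982 ⇒ V=20.5454 exercise | (k=7,j=2): S=58.8351, (K−S)⁺=9.6949, hold=8.8477 ⇒ V=9.6949 exercise | (k=7,j=3): S=72.1391, (K−S)⁺=0.0000, hold=1.5502 ⇒ V=1.5502 continue | (k=7,j=4): S=88.4515, (K−S)⁺=0.0000, hold=0.0000 ⇒ V=0.0000 continue | (k=7,j=5): S=108.4526, (K−S)⁺=0.0000, hold=0.0000 ⇒ V=0.0000 continue | (k=7,j=6): S=132.9764, (K−S)⁺=0.0000, hold=0.0000 ⇒ V=0.0000 continue | (k=7,j=7): S=163.0456, (K−S)⁺=0.0000, hold=0.0000 ⇒ V=0.0000 continue  boundary S*=58.8351
step 6: (k=6,j=0): S=43.3346, (K−S)⁺=25.1954, hold=24.3483 ⇒ V=25.1954 exercise | (k=6,j=1): S=53.1336, (K−S)⁺=15.3964, hold=14.5492 ⇒ V=15.3964 exercise | (k=6,j=2): S=65.1484, (K−S)⁺=3.3816, hold=5.2648 ⇒ V=5.2648 continue | (k=6,j=3): S=79.8800, (K−S)⁺=0.0000, hold=0.7107 ⇒ V=0.7107 continue | (k=6,j=4): S=97.9428, (K−S)⁺=0.0000, hold=0.0000 ⇒ V=0.0000 continue | (k=6,j=5): S=120.0901, (K−S)⁺=0.0000, hold=0.0000 ⇒ V=0.0000 continue | (k=6,j=6): S=147.2454, (K−S)⁺=0.0000, hold=0.0000 ⇒ V=0.0000 continue  boundary S*=53.1336
step 5: (k=5,j=0): S=47.9846, (K−S)⁺=20.5454, hold=19.6982 ⇒ V=20.5454 exercise | (k=5,j=1): S=58.8351, (K−S)⁺=9.6949, hold=9.8443 ⇒ V=9.8443 continue | (k=5,j=2): S=72.1391, (K−S)⁺=0.0000, hold=2.7896 ⇒ V=2.7896 continue | (k=5,j=3): S=88.4515, (K−S)⁺=0.0000, hold=0.3258 ⇒ V=0.3258 continue | (k=5,j=4): S=108.4526, (K−S)⁺=0.0000, hold=0.0000 ⇒ V=0.0000 continue | (k=5,j=5): S=132.9764, (K−S)⁺=0.0000, hold=0.0000 ⇒ V=0.0000 continue  boundary S*=47.9846
step 4: (k=4,j=0): S=53.1336, (K−S)⁺=15.3964, hold=14.6283 ⇒ V=15.3964 exercise | (k=4,j=1): S=65.1484, (K−S)⁺=3.3816, hold=5.9892 ⇒ V=5.9892 continue | (k=4,j=2): S=79.8800, (K−S)⁺=0.0000, hold=1.4513 ⇒ V=1.4513 continue | (k=4,j=3): S=97.9428, (K−S)⁺=0.0000, hold=0.1494 ⇒ V=0.1494 continue | (k=4,j=4): S=120.0901, (K−S)⁺=0.0000, hold=0.0000 ⇒ V=0.0000 continue  boundary S*=53.1336
step 3: (k=3,j=0): S=58.8351, (K−S)⁺=9.6949, hold=10.2277 ⇒ V=10.2277 continue | (k=3,j=1): S=72.1391, (K−S)⁺=0.0000, hold=3.5136 ⇒ V=3.5136 continue | (k=3,j=2): S=88.4515, (K−S)⁺=0.0000, hold=0.7443 ⇒ V=0.7443 continue | (k=3,j=3): S=108.4526, (K−S)⁺=0.0000, hold=0.0685 ⇒ V=0.0685 continue  boundary S*=-
step 2: (k=2,j=0): S=65.1484, (K−S)⁺=3.3816, hold=6.5481 ⇒ V=6.5481 continue | (k=2,j=1): S=79.8800, (K−S)⁺=0.0000, hold=2.0047 ⇒ V=2.0047 continue | (k=2,j=2): S=97.9428, (K−S)⁺=0.0000, hold=0.3775 ⇒ V=0.3775 continue  boundary S*=-
step 1: (k=1,j=0): S=72.1391, (K−S)⁺=0.0000, hold=4.0627 ⇒ V=4.0627 continue | (k=1,j=1): S=88.4515, (K−S)⁺=0.0000, hold=1.1187 ⇒ V=1.1187 continue  boundary S*=-
step 0: (k=0,j=0): S=79.8800, (K−S)⁺=0.0000, hold=2.4545 ⇒ V=2.4545 continue  boundary S*=-

price = 2.4545
boundary = - - - - 53.1336 47.9846 53.1336 58.8351
tree:
2.4545
4.0627 1.1187
6.5481 2.0047 0.3775
10.2277 3.5136 0.7443 0.0685
15.3964 5.9892 1.4513 0.1494 0.0000
20.5454 9.8443 2.7896 0.3258 0.0000 0.0000
25.1954 15.3964 5.2648 0.7107 0.0000 0.0000 0.0000
29.3948 20.5454 9.6949 1.5502 0.0000 0.0000 0.0000 0.0000
33.1873 25.1954 15.3964 3.3816 0.0000 0.0000 0.0000 0.0000 0.0000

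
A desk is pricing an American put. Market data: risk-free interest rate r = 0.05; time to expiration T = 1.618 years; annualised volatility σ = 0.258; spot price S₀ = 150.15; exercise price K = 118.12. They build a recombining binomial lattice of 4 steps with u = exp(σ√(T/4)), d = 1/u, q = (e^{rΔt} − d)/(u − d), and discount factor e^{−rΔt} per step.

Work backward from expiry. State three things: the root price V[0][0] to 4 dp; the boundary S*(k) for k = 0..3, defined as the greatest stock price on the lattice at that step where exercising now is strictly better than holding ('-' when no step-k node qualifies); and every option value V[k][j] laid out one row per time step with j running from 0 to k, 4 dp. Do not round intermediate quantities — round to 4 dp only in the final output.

price = 4.3041
boundary = - - - 91.7776
tree:
4.3041
8.0478 1.0316
14.7552 2.1979 0.0000
26.3424 4.6827 0.0000 0.0000
40.2314 9.9767 0.0000 0.0000 0.0000

Δt=0.40450  u=1.17832  d=0.84867  q=0.52105  discount=0.97998
step 4 (expiry): payoffs max(K−S,0) = 40.2314 9.9767 0.0000 0.0000 0.0000
step 3: (k=3,j=0): S=91.7776, (K−S)⁺=26.3424, hold=23.9774 ⇒ V=26.3424 exercise | (k=3,j=1): S=127.4273, (K−S)⁺=0.0000, hold=4.6827 ⇒ V=4.6827 continue | (k=3,j=2): S=176.9246, (K−S)⁺=0.0000, hold=0.0000 ⇒ V=0.0000 continue | (k=3,j=3): S=245.6484, (K−S)⁺=0.0000, hold=0.0000 ⇒ V=0.0000 continue  boundary S*=91.7776
step 2: (k=2,j=0): S=108.1433, (K−S)⁺=9.9767, hold=14.7552 ⇒ V=14.7552 continue | (k=2,j=1): S=150.1500, (K−S)⁺=0.0000, hold=2.1979 ⇒ V=2.1979 continue | (k=2,j=2): S=208.4736, (K−S)⁺=0.0000, hold=0.0000 ⇒ V=0.0000 continue  boundary S*=-
step 1: (k=1,j=0): S=127.4273, (K−S)⁺=0.0000, hold=8.0478 ⇒ V=8.0478 continue | (k=1,j=1): S=176.9246, (K−S)⁺=0.0000, hold=1.0316 ⇒ V=1.0316 continue  boundary S*=-
step 0: (k=0,j=0): S=150.1500, (K−S)⁺=0.0000, hold=4.3041 ⇒ V=4.3041 continue  boundary S*=-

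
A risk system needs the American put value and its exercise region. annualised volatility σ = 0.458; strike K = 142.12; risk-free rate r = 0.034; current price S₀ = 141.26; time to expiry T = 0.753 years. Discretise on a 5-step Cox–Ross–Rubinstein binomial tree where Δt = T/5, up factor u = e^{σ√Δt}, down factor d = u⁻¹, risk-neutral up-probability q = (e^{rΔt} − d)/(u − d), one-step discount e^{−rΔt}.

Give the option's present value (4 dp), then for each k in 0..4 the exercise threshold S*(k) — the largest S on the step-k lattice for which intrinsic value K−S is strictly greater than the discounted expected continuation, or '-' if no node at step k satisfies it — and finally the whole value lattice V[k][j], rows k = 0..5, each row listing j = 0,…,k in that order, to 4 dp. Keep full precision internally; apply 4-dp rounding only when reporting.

Δt=0.15060  u=1.19451  d=0.83716  q=0.47005  discount=0.99489
step 5 (expiry): payoffs max(K−S,0) = 84.0345 59.2402 23.8624 0.0000 0.0000 0.0000
step 4: (k=4,j=0): S=69.3838, (K−S)⁺=72.7362, hold=72.0103 ⇒ V=72.7362 exercise | (k=4,j=1): S=99.0008, (K−S)⁺=43.1192, hold=42.3933 ⇒ V=43.1192 exercise | (k=4,j=2): S=141.2600, (K−S)⁺=0.8600, hold=12.5814 ⇒ V=12.5814 continue | (k=4,j=3): S=201.5578, (K−S)⁺=0.0000, hold=0.0000 ⇒ V=0.0000 continue | (k=4,j=4): S=287.5942, (K−S)⁺=0.0000, hold=0.0000 ⇒ V=0.0000 continue  boundary S*=99.0008
step 3: (k=3,j=0): S=82.8798, (K−S)⁺=59.2402, hold=58.5144 ⇒ V=59.2402 exercise | (k=3,j=1): S=118.2576, (K−S)⁺=23.8624, hold=28.6180 ⇒ V=28.6180 continue | (k=3,j=2): S=168.7366, (K−S)⁺=0.0000, hold=6.6335 ⇒ V=6.6335 continue | (k=3,j=3): S=240.7631, (K−S)⁺=0.0000, hold=0.0000 ⇒ V=0.0000 continue  boundary S*=82.8798
step 2: (k=2,j=0): S=99.0008, (K−S)⁺=43.1192, hold=44.6173 ⇒ V=44.6173 continue | (k=2,j=1): S=141.2600, (K−S)⁺=0.8600, hold=18.1908 ⇒ V=18.1908 continue | (k=2,j=2): S=201.5578, (K−S)⁺=0.0000, hold=3.4975 ⇒ V=3.4975 continue  boundary S*=-
step 1: (k=1,j=0): S=118.2576, (K−S)⁺=23.8624, hold=32.0312 ⇒ V=32.0312 continue | (k=1,j=1): S=168.7366, (K−S)⁺=0.0000, hold=11.2266 ⇒ V=11.2266 continue  boundary S*=-
step 0: (k=0,j=0): S=141.2600, (K−S)⁺=0.8600, hold=22.1384 ⇒ V=22.1384 continue  boundary S*=-

price = 22.1384
boundary = - - - 82.8798 99.0008
tree:
22.1384
32.0312 11.2266
44.6173 18.1908 3.4975
59.2402 28.6180 6.6335 0.0000
72.7362 43.1192 12.5814 0.0000 0.0000
84.0345 59.2402 23.8624 0.0000 0.0000 0.0000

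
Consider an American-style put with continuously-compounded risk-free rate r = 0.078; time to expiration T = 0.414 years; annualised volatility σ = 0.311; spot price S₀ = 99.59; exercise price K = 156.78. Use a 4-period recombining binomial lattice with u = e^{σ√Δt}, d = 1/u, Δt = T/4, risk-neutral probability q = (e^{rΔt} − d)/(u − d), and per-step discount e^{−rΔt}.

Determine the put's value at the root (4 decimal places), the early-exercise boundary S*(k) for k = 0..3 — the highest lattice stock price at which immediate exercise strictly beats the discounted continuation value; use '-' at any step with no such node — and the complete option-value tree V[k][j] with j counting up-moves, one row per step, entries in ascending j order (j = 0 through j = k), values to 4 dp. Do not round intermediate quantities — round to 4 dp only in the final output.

Δt=0.10350, u=1.10523, d=0.90479, q=0.51545, disc=e^(-rΔt)=0.99196
k=4 terminal: V=max(K-S,0) → 90.0370 75.2513 57.1900 35.1276 8.1776
k=3: j=0 S=73.7663 intr=83.0137 cont=81.7531 V=83.0137[EX]; j=1 S=90.1080 intr=66.6720 cont=65.4114 V=66.6720[EX]; j=2 S=110.0698 intr=46.7102 cont=45.4496 V=46.7102[EX]; j=3 S=134.4539 intr=22.3261 cont=21.0656 V=22.3261[EX]  S*(3)=134.4539
k=2: j=0 S=81.5287 intr=75.2513 cont=73.9907 V=75.2513[EX]; j=1 S=99.5900 intr=57.1900 cont=55.9294 V=57.1900[EX]; j=2 S=121.6524 intr=35.1276 cont=33.8670 V=35.1276[EX]  S*(2)=121.6524
k=1: j=0 S=90.1080 intr=66.6720 cont=65.4114 V=66.6720[EX]; j=1 S=110.0698 intr=46.7102 cont=45.4496 V=46.7102[EX]  S*(1)=110.0698
k=0: j=0 S=99.5900 intr=57.1900 cont=55.9294 V=57.1900[EX]  S*(0)=99.5900

price = 57.1900
boundary = 99.5900 110.0698 121.6524 134.4539
tree:
57.1900
66.6720 46.7102
75.2513 57.1900 35.1276
83.0137 66.6720 46.7102 22.3261
90.0370 75.2513 57.1900 35.1276 8.1776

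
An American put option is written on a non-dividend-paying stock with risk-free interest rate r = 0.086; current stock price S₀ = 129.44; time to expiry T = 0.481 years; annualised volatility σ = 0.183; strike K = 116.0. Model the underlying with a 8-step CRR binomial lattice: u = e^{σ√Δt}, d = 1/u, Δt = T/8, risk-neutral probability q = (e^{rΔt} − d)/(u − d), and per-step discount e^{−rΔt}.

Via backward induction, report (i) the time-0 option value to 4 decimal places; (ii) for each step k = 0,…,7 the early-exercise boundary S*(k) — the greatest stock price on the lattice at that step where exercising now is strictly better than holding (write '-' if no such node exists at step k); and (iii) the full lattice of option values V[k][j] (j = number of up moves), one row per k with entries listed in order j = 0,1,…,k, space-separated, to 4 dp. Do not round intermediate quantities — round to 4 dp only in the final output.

price = 0.9252
boundary = - - - - - 103.4259 108.1726 103.4259
tree:
0.9252
1.6583 0.3256
2.9018 0.6423 0.0660
4.9287 1.2475 0.1463 0.0000
8.0634 2.3745 0.3242 0.0000 0.0000
12.5741 4.3973 0.7187 0.0000 0.0000 0.0000
17.1124 7.8274 1.5930 0.0000 0.0000 0.0000 0.0000
21.4517 12.5741 3.5312 0.0000 0.0000 0.0000 0.0000 0.0000
25.6005 17.1124 7.8274 0.0000 0.0000 0.0000 0.0000 0.0000 0.0000

Δt=0.06012  u=1.04589  d=0.95612  q=0.54653  discount=0.99484
step 8 (expiry): payoffs max(K−S,0) = 25.6005 17.1124 7.8274 0.0000 0.0000 0.0000 0.0000 0.0000 0.0000
step 7: (k=7,j=0): S=94.5483, (K−S)⁺=21.4517, hold=20.8534 ⇒ V=21.4517 exercise | (k=7,j=1): S=103.4259, (K−S)⁺=12.5741, hold=11.9758 ⇒ V=12.5741 exercise | (k=7,j=2): S=113.1371, (K−S)⁺=2.8629, hold=3.5312 ⇒ V=3.5312 continue | (k=7,j=3): S=123.7601, (K−S)⁺=0.0000, hold=0.0000 ⇒ V=0.0000 continue | (k=7,j=4): S=135.3806, (K−S)⁺=0.0000, hold=0.0000 ⇒ V=0.0000 continue | (k=7,j=5): S=148.0921, (K−S)⁺=0.0000, hold=0.0000 ⇒ V=0.0000 continue | (k=7,j=6): S=161.9972, (K−S)⁺=0.0000, hold=0.0000 ⇒ V=0.0000 continue | (k=7,j=7): S=177.2079, (K−S)⁺=0.0000, hold=0.0000 ⇒ V=0.0000 continue  boundary S*=103.4259
step 6: (k=6,j=0): S=98.8876, (K−S)⁺=17.1124, hold=16.5142 ⇒ V=17.1124 exercise | (k=6,j=1): S=108.1726, (K−S)⁺=7.8274, hold=7.5925 ⇒ V=7.8274 exercise | (k=6,j=2): S=118.3295, (K−S)⁺=0.0000, hold=1.5930 ⇒ V=1.5930 continue | (k=6,j=3): S=129.4400, (K−S)⁺=0.0000, hold=0.0000 ⇒ V=0.0000 continue | (k=6,j=4): S=141.5938, (K−S)⁺=0.0000, hold=0.0000 ⇒ V=0.0000 continue | (k=6,j=5): S=154.8887, (K−S)⁺=0.0000, hold=0.0000 ⇒ V=0.0000 continue | (k=6,j=6): S=169.4320, (K−S)⁺=0.0000, hold=0.0000 ⇒ V=0.0000 continue  boundary S*=108.1726
step 5: (k=5,j=0): S=103.4259, (K−S)⁺=12.5741, hold=11.9758 ⇒ V=12.5741 exercise | (k=5,j=1): S=113.1371, (K−S)⁺=2.8629, hold=4.3973 ⇒ V=4.3973 continue | (k=5,j=2): S=123.7601, (K−S)⁺=0.0000, hold=0.7187 ⇒ V=0.7187 continue | (k=5,j=3): S=135.3806, (K−S)⁺=0.0000, hold=0.0000 ⇒ V=0.0000 continue | (k=5,j=4): S=148.0921, (K−S)⁺=0.0000, hold=0.0000 ⇒ V=0.0000 continue | (k=5,j=5): S=161.9972, (K−S)⁺=0.0000, hold=0.0000 ⇒ V=0.0000 continue  boundary S*=103.4259
step 4: (k=4,j=0): S=108.1726, (K−S)⁺=7.8274, hold=8.0634 ⇒ V=8.0634 continue | (k=4,j=1): S=118.3295, (K−S)⁺=0.0000, hold=2.3745 ⇒ V=2.3745 continue | (k=4,j=2): S=129.4400, (K−S)⁺=0.0000, hold=0.3242 ⇒ V=0.3242 continue | (k=4,j=3): S=141.5938, (K−S)⁺=0.0000, hold=0.0000 ⇒ V=0.0000 continue | (k=4,j=4): S=154.8887, (K−S)⁺=0.0000, hold=0.0000 ⇒ V=0.0000 continue  boundary S*=-
step 3: (k=3,j=0): S=113.1371, (K−S)⁺=2.8629, hold=4.9287 ⇒ V=4.9287 continue | (k=3,j=1): S=123.7601, (K−S)⁺=0.0000, hold=1.2475 ⇒ V=1.2475 continue | (k=3,j=2): S=135.3806, (K−S)⁺=0.0000, hold=0.1463 ⇒ V=0.1463 continue | (k=3,j=3): S=148.0921, (K−S)⁺=0.0000, hold=0.0000 ⇒ V=0.0000 continue  boundary S*=-
step 2: (k=2,j=0): S=118.3295, (K−S)⁺=0.0000, hold=2.9018 ⇒ V=2.9018 continue | (k=2,j=1): S=129.4400, (K−S)⁺=0.0000, hold=0.6423 ⇒ V=0.6423 continue | (k=2,j=2): S=141.5938, (K−S)⁺=0.0000, hold=0.0660 ⇒ V=0.0660 continue  boundary S*=-
step 1: (k=1,j=0): S=123.7601, (K−S)⁺=0.0000, hold=1.6583 ⇒ V=1.6583 continue | (k=1,j=1): S=135.3806, (K−S)⁺=0.0000, hold=0.3256 ⇒ V=0.3256 continue  boundary S*=-
step 0: (k=0,j=0): S=129.4400, (K−S)⁺=0.0000, hold=0.9252 ⇒ V=0.9252 continue  boundary S*=-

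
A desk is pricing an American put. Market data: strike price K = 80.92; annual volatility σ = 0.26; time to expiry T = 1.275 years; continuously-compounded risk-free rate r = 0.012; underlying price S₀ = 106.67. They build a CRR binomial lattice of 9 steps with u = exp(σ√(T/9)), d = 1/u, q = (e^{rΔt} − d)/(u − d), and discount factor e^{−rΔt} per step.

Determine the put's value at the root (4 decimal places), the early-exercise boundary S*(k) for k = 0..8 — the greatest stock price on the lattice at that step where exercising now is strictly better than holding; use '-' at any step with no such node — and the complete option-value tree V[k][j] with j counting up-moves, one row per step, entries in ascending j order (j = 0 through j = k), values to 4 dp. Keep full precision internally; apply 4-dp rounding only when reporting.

params: Δt=0.14167 u=1.10281 d=0.90678 q=0.48423 e^(-rΔt)=0.99830
t_9 payoffs: 36.7080 27.1499 15.5255 1.3881 0.0000 0.0000 0.0000 0.0000 0.0000 0.0000
t_8: node(8,0) S=48.7574 payoff=32.1626 vs cont=32.0252 → 32.1626 [stop]  node(8,1) S=59.2981 payoff=21.6219 vs cont=21.4845 → 21.6219 [stop]  node(8,2) S=72.1176 payoff=8.8024 vs cont=8.6649 → 8.8024 [stop]  node(8,3) S=87.7085 payoff=0.0000 vs cont=0.7147 → 0.7147 [wait]  node(8,4) S=106.6700 payoff=0.0000 vs cont=0.0000 → 0.0000 [wait]  node(8,5) S=129.7307 payoff=0.0000 vs cont=0.0000 → 0.0000 [wait]  node(8,6) S=157.7769 payoff=0.0000 vs cont=0.0000 → 0.0000 [wait]  node(8,7) S=191.8862 payoff=0.0000 vs cont=0.0000 → 0.0000 [wait]  node(8,8) S=233.3696 payoff=0.0000 vs cont=0.0000 → 0.0000 [wait]  ⇒ S*(8)=72.1176
t_7: node(7,0) S=53.7701 payoff=27.1499 vs cont=27.0125 → 27.1499 [stop]  node(7,1) S=65.3945 payoff=15.5255 vs cont=15.3881 → 15.5255 [stop]  node(7,2) S=79.5319 payoff=1.3881 vs cont=4.8778 → 4.8778 [wait]  node(7,3) S=96.7257 payoff=0.0000 vs cont=0.3680 → 0.3680 [wait]  node(7,4) S=117.6366 payoff=0.0000 vs cont=0.0000 → 0.0000 [wait]  node(7,5) S=143.0682 payoff=0.0000 vs cont=0.0000 → 0.0000 [wait]  node(7,6) S=173.9977 payoff=0.0000 vs cont=0.0000 → 0.0000 [wait]  node(7,7) S=211.6138 payoff=0.0000 vs cont=0.0000 → 0.0000 [wait]  ⇒ S*(7)=65.3945
t_6: node(6,0) S=59.2981 payoff=21.6219 vs cont=21.4845 → 21.6219 [stop]  node(6,1) S=72.1176 payoff=8.8024 vs cont=10.3519 → 10.3519 [wait]  node(6,2) S=87.7085 payoff=0.0000 vs cont=2.6894 → 2.6894 [wait]  node(6,3) S=106.6700 payoff=0.0000 vs cont=0.1895 → 0.1895 [wait]  node(6,4) S=129.7307 payoff=0.0000 vs cont=0.0000 → 0.0000 [wait]  node(6,5) S=157.7769 payoff=0.0000 vs cont=0.0000 → 0.0000 [wait]  node(6,6) S=191.8862 payoff=0.0000 vs cont=0.0000 → 0.0000 [wait]  ⇒ S*(6)=59.2981
t_5: node(5,0) S=65.3945 payoff=15.5255 vs cont=16.1371 → 16.1371 [wait]  node(5,1) S=79.5319 payoff=1.3881 vs cont=6.6302 → 6.6302 [wait]  node(5,2) S=96.7257 payoff=0.0000 vs cont=1.4763 → 1.4763 [wait]  node(5,3) S=117.6366 payoff=0.0000 vs cont=0.0976 → 0.0976 [wait]  node(5,4) S=143.0682 payoff=0.0000 vs cont=0.0000 → 0.0000 [wait]  node(5,5) S=173.9977 payoff=0.0000 vs cont=0.0000 → 0.0000 [wait]  ⇒ S*(5)=-
t_4: node(4,0) S=72.1176 payoff=8.8024 vs cont=11.5140 → 11.5140 [wait]  node(4,1) S=87.7085 payoff=0.0000 vs cont=4.1275 → 4.1275 [wait]  node(4,2) S=106.6700 payoff=0.0000 vs cont=0.8073 → 0.8073 [wait]  node(4,3) S=129.7307 payoff=0.0000 vs cont=0.0502 → 0.0502 [wait]  node(4,4) S=157.7769 payoff=0.0000 vs cont=0.0000 → 0.0000 [wait]  ⇒ S*(4)=-
t_3: node(3,0) S=79.5319 payoff=1.3881 vs cont=7.9237 → 7.9237 [wait]  node(3,1) S=96.7257 payoff=0.0000 vs cont=2.5155 → 2.5155 [wait]  node(3,2) S=117.6366 payoff=0.0000 vs cont=0.4400 → 0.4400 [wait]  node(3,3) S=143.0682 payoff=0.0000 vs cont=0.0259 → 0.0259 [wait]  ⇒ S*(3)=-
t_2: node(2,0) S=87.7085 payoff=0.0000 vs cont=5.2958 → 5.2958 [wait]  node(2,1) S=106.6700 payoff=0.0000 vs cont=1.5079 → 1.5079 [wait]  node(2,2) S=129.7307 payoff=0.0000 vs cont=0.2390 → 0.2390 [wait]  ⇒ S*(2)=-
t_1: node(1,0) S=96.7257 payoff=0.0000 vs cont=3.4557 → 3.4557 [wait]  node(1,1) S=117.6366 payoff=0.0000 vs cont=0.8919 → 0.8919 [wait]  ⇒ S*(1)=-
t_0: node(0,0) S=106.6700 payoff=0.0000 vs cont=2.2105 → 2.2105 [wait]  ⇒ S*(0)=-

price = 2.2105
boundary = - - - - - - 59.2981 65.3945 72.1176
tree:
2.2105
3.4557 0.8919
5.2958 1.5079 0.2390
7.9237 2.5155 0.4400 0.0259
11.5140 4.1275 0.8073 0.0502 0.0000
16.1371 6.6302 1.4763 0.0976 0.0000 0.0000
21.6219 10.3519 2.6894 0.1895 0.0000 0.0000 0.0000
27.1499 15.5255 4.8778 0.3680 0.0000 0.0000 0.0000 0.0000
32.1626 21.6219 8.8024 0.7147 0.0000 0.0000 0.0000 0.0000 0.0000
36.7080 27.1499 15.5255 1.3881 0.0000 0.0000 0.0000 0.0000 0.0000 0.0000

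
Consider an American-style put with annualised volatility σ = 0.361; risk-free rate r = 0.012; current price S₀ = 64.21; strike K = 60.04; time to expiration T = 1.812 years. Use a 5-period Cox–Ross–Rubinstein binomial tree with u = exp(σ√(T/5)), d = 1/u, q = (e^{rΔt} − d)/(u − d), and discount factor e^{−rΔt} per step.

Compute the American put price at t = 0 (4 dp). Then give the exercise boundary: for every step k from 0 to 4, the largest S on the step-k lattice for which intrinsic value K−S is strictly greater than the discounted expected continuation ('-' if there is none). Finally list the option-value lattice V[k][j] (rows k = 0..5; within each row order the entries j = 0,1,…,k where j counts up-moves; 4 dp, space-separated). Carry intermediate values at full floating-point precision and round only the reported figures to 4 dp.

Δt=0.36240  u=1.24274  d=0.80467  q=0.45583  discount=0.99566
step 5 (expiry): payoffs max(K−S,0) = 38.3781 26.5852 8.3720 0.0000 0.0000 0.0000
step 4: (k=4,j=0): S=26.9202, (K−S)⁺=33.1198, hold=32.8593 ⇒ V=33.1198 exercise | (k=4,j=1): S=41.5758, (K−S)⁺=18.4642, hold=18.2037 ⇒ V=18.4642 exercise | (k=4,j=2): S=64.2100, (K−S)⁺=0.0000, hold=4.5360 ⇒ V=4.5360 continue | (k=4,j=3): S=99.1665, (K−S)⁺=0.0000, hold=0.0000 ⇒ V=0.0000 continue | (k=4,j=4): S=153.1537, (K−S)⁺=0.0000, hold=0.0000 ⇒ V=0.0000 continue  boundary S*=41.5758
step 3: (k=3,j=0): S=33.4548, (K−S)⁺=26.5852, hold=26.3246 ⇒ V=26.5852 exercise | (k=3,j=1): S=51.6680, (K−S)⁺=8.3720, hold=12.0627 ⇒ V=12.0627 continue | (k=3,j=2): S=79.7965, (K−S)⁺=0.0000, hold=2.4577 ⇒ V=2.4577 continue | (k=3,j=3): S=123.2385, (K−S)⁺=0.0000, hold=0.0000 ⇒ V=0.0000 continue  boundary S*=33.4548
step 2: (k=2,j=0): S=41.5758, (K−S)⁺=18.4642, hold=19.8787 ⇒ V=19.8787 continue | (k=2,j=1): S=64.2100, (K−S)⁺=0.0000, hold=7.6511 ⇒ V=7.6511 continue | (k=2,j=2): S=99.1665, (K−S)⁺=0.0000, hold=1.3316 ⇒ V=1.3316 continue  boundary S*=-
step 1: (k=1,j=0): S=51.6680, (K−S)⁺=8.3720, hold=14.2429 ⇒ V=14.2429 continue | (k=1,j=1): S=79.7965, (K−S)⁺=0.0000, hold=4.7498 ⇒ V=4.7498 continue  boundary S*=-
step 0: (k=0,j=0): S=64.2100, (K−S)⁺=0.0000, hold=9.8726 ⇒ V=9.8726 continue  boundary S*=-

price = 9.8726
boundary = - - - 33.4548 41.5758
tree:
9.8726
14.2429 4.7498
19.8787 7.6511 1.3316
26.5852 12.0627 2.4577 0.0000
33.1198 18.4642 4.5360 0.0000 0.0000
38.3781 26.5852 8.3720 0.0000 0.0000 0.0000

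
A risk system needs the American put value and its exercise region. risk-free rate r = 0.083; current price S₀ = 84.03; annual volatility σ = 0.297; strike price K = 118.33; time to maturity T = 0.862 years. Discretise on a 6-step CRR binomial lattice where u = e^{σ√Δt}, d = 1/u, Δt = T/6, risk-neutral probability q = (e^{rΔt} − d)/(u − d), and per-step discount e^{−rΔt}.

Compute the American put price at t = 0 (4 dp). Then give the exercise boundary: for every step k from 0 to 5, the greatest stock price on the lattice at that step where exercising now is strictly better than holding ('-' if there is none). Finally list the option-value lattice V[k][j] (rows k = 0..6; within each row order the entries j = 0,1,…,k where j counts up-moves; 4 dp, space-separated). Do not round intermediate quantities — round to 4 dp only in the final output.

price = 34.3000
boundary = 84.0300 94.0425 84.0300 94.0425 84.0300 94.0425
tree:
34.3000
43.2465 24.2875
51.2405 34.3000 15.7253
58.3834 43.2465 24.2875 8.3394
64.7658 51.2405 34.3000 14.5839 2.8814
70.4686 58.3834 43.2465 24.2875 6.1396 0.0000
75.5643 64.7658 51.2405 34.3000 13.0819 0.0000 0.0000

params: Δt=0.14367 u=1.11915 d=0.89353 q=0.52505 e^(-rΔt)=0.98815
t_6 payoffs: 75.5643 64.7658 51.2405 34.3000 13.0819 0.0000 0.0000
t_5: node(5,0) S=47.8614 payoff=70.4686 vs cont=69.0660 → 70.4686 [stop]  node(5,1) S=59.9466 payoff=58.3834 vs cont=56.9807 → 58.3834 [stop]  node(5,2) S=75.0835 payoff=43.2465 vs cont=41.8439 → 43.2465 [stop]  node(5,3) S=94.0425 payoff=24.2875 vs cont=22.8849 → 24.2875 [stop]  node(5,4) S=117.7888 payoff=0.5412 vs cont=6.1396 → 6.1396 [wait]  node(5,5) S=147.5311 payoff=0.0000 vs cont=0.0000 → 0.0000 [wait]  ⇒ S*(5)=94.0425
t_4: node(4,0) S=53.5642 payoff=64.7658 vs cont=63.3631 → 64.7658 [stop]  node(4,1) S=67.0895 payoff=51.2405 vs cont=49.8379 → 51.2405 [stop]  node(4,2) S=84.0300 payoff=34.3000 vs cont=32.8974 → 34.3000 [stop]  node(4,3) S=105.2481 payoff=13.0819 vs cont=14.5839 → 14.5839 [wait]  node(4,4) S=131.8238 payoff=0.0000 vs cont=2.8814 → 2.8814 [wait]  ⇒ S*(4)=84.0300
t_3: node(3,0) S=59.9466 payoff=58.3834 vs cont=56.9807 → 58.3834 [stop]  node(3,1) S=75.0835 payoff=43.2465 vs cont=41.8439 → 43.2465 [stop]  node(3,2) S=94.0425 payoff=24.2875 vs cont=23.6641 → 24.2875 [stop]  node(3,3) S=117.7888 payoff=0.5412 vs cont=8.3394 → 8.3394 [wait]  ⇒ S*(3)=94.0425
t_2: node(2,0) S=67.0895 payoff=51.2405 vs cont=49.8379 → 51.2405 [stop]  node(2,1) S=84.0300 payoff=34.3000 vs cont=32.8974 → 34.3000 [stop]  node(2,2) S=105.2481 payoff=13.0819 vs cont=15.7253 → 15.7253 [wait]  ⇒ S*(2)=84.0300
t_1: node(1,0) S=75.0835 payoff=43.2465 vs cont=41.8439 → 43.2465 [stop]  node(1,1) S=94.0425 payoff=24.2875 vs cont=24.2563 → 24.2875 [stop]  ⇒ S*(1)=94.0425
t_0: node(0,0) S=84.0300 payoff=34.3000 vs cont=32.8974 → 34.3000 [stop]  ⇒ S*(0)=84.0300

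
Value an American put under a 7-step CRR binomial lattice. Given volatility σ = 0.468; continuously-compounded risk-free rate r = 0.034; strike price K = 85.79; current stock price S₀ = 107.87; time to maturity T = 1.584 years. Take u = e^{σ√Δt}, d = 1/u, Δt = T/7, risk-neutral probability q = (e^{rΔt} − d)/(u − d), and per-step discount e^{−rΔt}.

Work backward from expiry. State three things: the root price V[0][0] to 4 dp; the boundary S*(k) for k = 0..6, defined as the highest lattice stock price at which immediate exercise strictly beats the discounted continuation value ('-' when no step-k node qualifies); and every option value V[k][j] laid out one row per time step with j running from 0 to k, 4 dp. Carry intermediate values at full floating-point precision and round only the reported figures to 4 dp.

price = 10.7740
boundary = - - - - 44.2752 55.3154 69.1084
tree:
10.7740
15.9100 4.9680
22.8073 8.1370 1.3575
31.5023 13.0544 2.5416 0.0000
41.5148 20.3592 4.7586 0.0000 0.0000
50.3514 30.4746 8.9096 0.0000 0.0000 0.0000
57.4245 41.5148 16.6816 0.0000 0.0000 0.0000 0.0000
63.0858 50.3514 30.4746 0.0000 0.0000 0.0000 0.0000 0.0000

Δt=0.22629, u=1.24935, d=0.80041, q=0.46178, disc=e^(-rΔt)=0.99234
k=7 terminal: V=max(K-S,0) → 63.0858 50.3514 30.4746 0.0000 0.0000 0.0000 0.0000 0.0000
k=6: j=0 S=28.3655 intr=57.4245 cont=56.7669 V=57.4245[EX]; j=1 S=44.2752 intr=41.5148 cont=40.8572 V=41.5148[EX]; j=2 S=69.1084 intr=16.6816 cont=16.2765 V=16.6816[EX]; j=3 S=107.8700 intr=0.0000 cont=0.0000 V=0.0000[hold]; j=4 S=168.3722 intr=0.0000 cont=0.0000 V=0.0000[hold]; j=5 S=262.8091 intr=0.0000 cont=0.0000 V=0.0000[hold]; j=6 S=410.2137 intr=0.0000 cont=0.0000 V=0.0000[hold]  S*(6)=69.1084
k=5: j=0 S=35.4386 intr=50.3514 cont=49.6939 V=50.3514[EX]; j=1 S=55.3154 intr=30.4746 cont=29.8171 V=30.4746[EX]; j=2 S=86.3407 intr=0.0000 cont=8.9096 V=8.9096[hold]; j=3 S=134.7676 intr=0.0000 cont=0.0000 V=0.0000[hold]; j=4 S=210.3563 intr=0.0000 cont=0.0000 V=0.0000[hold]; j=5 S=328.3411 intr=0.0000 cont=0.0000 V=0.0000[hold]  S*(5)=55.3154
k=4: j=0 S=44.2752 intr=41.5148 cont=40.8572 V=41.5148[EX]; j=1 S=69.1084 intr=16.6816 cont=20.3592 V=20.3592[hold]; j=2 S=107.8700 intr=0.0000 cont=4.7586 V=4.7586[hold]; j=3 S=168.3722 intr=0.0000 cont=0.0000 V=0.0000[hold]; j=4 S=262.8091 intr=0.0000 cont=0.0000 V=0.0000[hold]  S*(4)=44.2752
k=3: j=0 S=55.3154 intr=30.4746 cont=31.5023 V=31.5023[hold]; j=1 S=86.3407 intr=0.0000 cont=13.0544 V=13.0544[hold]; j=2 S=134.7676 intr=0.0000 cont=2.5416 V=2.5416[hold]; j=3 S=210.3563 intr=0.0000 cont=0.0000 V=0.0000[hold]  S*(3)=-
k=2: j=0 S=69.1084 intr=16.6816 cont=22.8073 V=22.8073[hold]; j=1 S=107.8700 intr=0.0000 cont=8.1370 V=8.1370[hold]; j=2 S=168.3722 intr=0.0000 cont=1.3575 V=1.3575[hold]  S*(2)=-
k=1: j=0 S=86.3407 intr=0.0000 cont=15.9100 V=15.9100[hold]; j=1 S=134.7676 intr=0.0000 cont=4.9680 V=4.9680[hold]  S*(1)=-
k=0: j=0 S=107.8700 intr=0.0000 cont=10.7740 V=10.7740[hold]  S*(0)=-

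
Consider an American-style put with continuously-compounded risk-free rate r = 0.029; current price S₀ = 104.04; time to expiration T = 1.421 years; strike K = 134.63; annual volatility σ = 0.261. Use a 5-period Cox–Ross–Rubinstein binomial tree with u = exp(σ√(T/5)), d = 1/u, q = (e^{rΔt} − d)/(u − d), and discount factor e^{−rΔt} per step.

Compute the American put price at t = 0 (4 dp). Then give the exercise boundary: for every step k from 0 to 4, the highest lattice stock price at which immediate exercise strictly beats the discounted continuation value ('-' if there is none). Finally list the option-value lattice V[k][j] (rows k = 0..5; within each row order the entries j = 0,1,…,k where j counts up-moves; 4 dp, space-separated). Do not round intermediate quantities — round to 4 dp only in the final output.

price = 32.5657
boundary = - 90.5258 78.7671 90.5258 104.0400
tree:
32.5657
44.1042 21.3347
55.8629 31.4327 11.3859
66.0943 44.1042 19.0264 3.7788
74.9967 55.8629 30.5900 7.5433 0.0000
82.7427 66.0943 44.1042 15.0584 0.0000 0.0000

params: Δt=0.28420 u=1.14929 d=0.87011 q=0.49491 e^(-rΔt)=0.99179
t_5 payoffs: 82.7427 66.0943 44.1042 15.0584 0.0000 0.0000
t_4: node(4,0) S=59.6333 payoff=74.9967 vs cont=73.8916 → 74.9967 [stop]  node(4,1) S=78.7671 payoff=55.8629 vs cont=54.7579 → 55.8629 [stop]  node(4,2) S=104.0400 payoff=30.5900 vs cont=29.4850 → 30.5900 [stop]  node(4,3) S=137.4219 payoff=0.0000 vs cont=7.5433 → 7.5433 [wait]  node(4,4) S=181.5146 payoff=0.0000 vs cont=0.0000 → 0.0000 [wait]  ⇒ S*(4)=104.0400
t_3: node(3,0) S=68.5357 payoff=66.0943 vs cont=64.9893 → 66.0943 [stop]  node(3,1) S=90.5258 payoff=44.1042 vs cont=42.9991 → 44.1042 [stop]  node(3,2) S=119.5716 payoff=15.0584 vs cont=19.0264 → 19.0264 [wait]  node(3,3) S=157.9370 payoff=0.0000 vs cont=3.7788 → 3.7788 [wait]  ⇒ S*(3)=90.5258
t_2: node(2,0) S=78.7671 payoff=55.8629 vs cont=54.7579 → 55.8629 [stop]  node(2,1) S=104.0400 payoff=30.5900 vs cont=31.4327 → 31.4327 [wait]  node(2,2) S=137.4219 payoff=0.0000 vs cont=11.3859 → 11.3859 [wait]  ⇒ S*(2)=78.7671
t_1: node(1,0) S=90.5258 payoff=44.1042 vs cont=43.4128 → 44.1042 [stop]  node(1,1) S=119.5716 payoff=15.0584 vs cont=21.3347 → 21.3347 [wait]  ⇒ S*(1)=90.5258
t_0: node(0,0) S=104.0400 payoff=30.5900 vs cont=32.5657 → 32.5657 [wait]  ⇒ S*(0)=-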